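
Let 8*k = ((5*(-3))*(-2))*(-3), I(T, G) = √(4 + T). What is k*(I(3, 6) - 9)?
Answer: 405/4 - 45*√7/4 ≈ 71.485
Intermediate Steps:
k = -45/4 (k = (((5*(-3))*(-2))*(-3))/8 = (-15*(-2)*(-3))/8 = (30*(-3))/8 = (⅛)*(-90) = -45/4 ≈ -11.250)
k*(I(3, 6) - 9) = -45*(√(4 + 3) - 9)/4 = -45*(√7 - 9)/4 = -45*(-9 + √7)/4 = 405/4 - 45*√7/4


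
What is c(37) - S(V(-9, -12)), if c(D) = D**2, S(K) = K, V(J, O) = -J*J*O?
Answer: 397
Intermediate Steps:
V(J, O) = -O*J**2 (V(J, O) = -J**2*O = -O*J**2)
c(37) - S(V(-9, -12)) = 37**2 - (-1)*(-12)*(-9)**2 = 1369 - (-1)*(-12)*81 = 1369 - 1*972 = 1369 - 972 = 397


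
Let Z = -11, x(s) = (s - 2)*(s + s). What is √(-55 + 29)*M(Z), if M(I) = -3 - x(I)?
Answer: -289*I*√26 ≈ -1473.6*I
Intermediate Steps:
x(s) = 2*s*(-2 + s) (x(s) = (-2 + s)*(2*s) = 2*s*(-2 + s))
M(I) = -3 - 2*I*(-2 + I)
√(-55 + 29)*M(Z) = √(-55 + 29)*(-3 - 2*(-11)*(-2 - 11)) = √(-26)*(-3 - 2*(-11)*(-13)) = (I*√26)*(-3 - 286) = (I*√26)*(-289) = -289*I*√26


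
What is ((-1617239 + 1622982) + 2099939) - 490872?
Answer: 1614810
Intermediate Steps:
((-1617239 + 1622982) + 2099939) - 490872 = (5743 + 2099939) - 490872 = 2105682 - 490872 = 1614810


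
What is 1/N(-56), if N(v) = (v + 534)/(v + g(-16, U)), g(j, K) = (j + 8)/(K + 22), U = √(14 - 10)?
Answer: -169/1434 ≈ -0.11785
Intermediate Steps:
U = 2 (U = √4 = 2)
g(j, K) = (8 + j)/(22 + K)
N(v) = (534 + v)/(-⅓ + v) (N(v) = (v + 534)/(v + (8 - 16)/(22 + 2)) = (534 + v)/(v - 8/24) = (534 + v)/(v + (1/24)*(-8)) = (534 + v)/(v - ⅓) = (534 + v)/(-⅓ + v))
1/N(-56) = 1/(3*(534 - 56)/(-1 + 3*(-56))) = 1/(3*478/(-1 - 168)) = 1/(3*478/(-169)) = 1/(3*(-1/169)*478) = 1/(-1434/169) = -169/1434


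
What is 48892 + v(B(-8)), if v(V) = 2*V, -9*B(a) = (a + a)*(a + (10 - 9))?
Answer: 439804/9 ≈ 48867.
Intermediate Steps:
B(a) = -2*a*(1 + a)/9 (B(a) = -(a + a)*(a + (10 - 9))/9 = -2*a*(a + 1)/9 = -2*a*(1 + a)/9)
48892 + v(B(-8)) = 48892 + 2*(-2/9*(-8)*(1 - 8)) = 48892 + 2*(-2/9*(-8)*(-7)) = 48892 + 2*(-112/9) = 48892 - 224/9 = 439804/9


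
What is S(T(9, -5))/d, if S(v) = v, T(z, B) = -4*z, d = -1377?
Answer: 4/153 ≈ 0.026144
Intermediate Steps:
S(T(9, -5))/d = -4*9/(-1377) = -36*(-1/1377) = 4/153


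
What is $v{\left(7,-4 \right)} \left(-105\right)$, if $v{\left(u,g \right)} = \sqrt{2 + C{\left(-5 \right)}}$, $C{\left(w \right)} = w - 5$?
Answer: $- 210 i \sqrt{2} \approx - 296.98 i$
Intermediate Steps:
$C{\left(w \right)} = -5 + w$
$v{\left(u,g \right)} = 2 i \sqrt{2}$ ($v{\left(u,g \right)} = \sqrt{2 - 10} = \sqrt{-8} = 2 i \sqrt{2}$)
$v{\left(7,-4 \right)} \left(-105\right) = 2 i \sqrt{2} \left(-105\right) = - 210 i \sqrt{2}$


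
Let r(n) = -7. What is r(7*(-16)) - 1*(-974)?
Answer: 967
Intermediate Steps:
r(7*(-16)) - 1*(-974) = -7 - 1*(-974) = -7 + 974 = 967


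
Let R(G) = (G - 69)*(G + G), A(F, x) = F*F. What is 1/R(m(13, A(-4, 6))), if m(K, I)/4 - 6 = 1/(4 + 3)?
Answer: -49/106984 ≈ -0.00045801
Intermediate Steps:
A(F, x) = F²
m(K, I) = 172/7 (m(K, I) = 24 + 4/(4 + 3) = 24 + 4/7 = 172/7)
R(G) = 2*G*(-69 + G) (R(G) = (-69 + G)*(2*G) = 2*G*(-69 + G))
1/R(m(13, A(-4, 6))) = 1/(2*(172/7)*(-69 + 172/7)) = 1/(2*(172/7)*(-311/7)) = 1/(-106984/49) = -49/106984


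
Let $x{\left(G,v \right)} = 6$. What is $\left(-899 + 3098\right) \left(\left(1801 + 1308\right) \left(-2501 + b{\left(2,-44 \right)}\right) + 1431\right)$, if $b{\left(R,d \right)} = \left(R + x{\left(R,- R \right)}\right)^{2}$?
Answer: $-16657869198$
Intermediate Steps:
$b{\left(R,d \right)} = \left(6 + R\right)^{2}$ ($b{\left(R,d \right)} = \left(R + 6\right)^{2} = \left(6 + R\right)^{2}$)
$\left(-899 + 3098\right) \left(\left(1801 + 1308\right) \left(-2501 + b{\left(2,-44 \right)}\right) + 1431\right) = \left(-899 + 3098\right) \left(\left(1801 + 1308\right) \left(-2501 + \left(6 + 2\right)^{2}\right) + 1431\right) = 2199 \left(3109 \left(-2501 + 8^{2}\right) + 1431\right) = 2199 \left(3109 \left(-2501 + 64\right) + 1431\right) = 2199 \left(3109 \left(-2437\right) + 1431\right) = 2199 \left(-7576633 + 1431\right) = 2199 \left(-7575202\right) = -16657869198$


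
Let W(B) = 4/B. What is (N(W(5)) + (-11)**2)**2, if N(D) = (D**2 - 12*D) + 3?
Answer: 8271376/625 ≈ 13234.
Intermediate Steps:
N(D) = 3 + D**2 - 12*D
(N(W(5)) + (-11)**2)**2 = ((3 + (4/5)**2 - 48/5) + (-11)**2)**2 = ((3 + (4*(1/5))**2 - 48/5) + 121)**2 = ((3 + (4/5)**2 - 12*4/5) + 121)**2 = ((3 + 16/25 - 48/5) + 121)**2 = (-149/25 + 121)**2 = (2876/25)**2 = 8271376/625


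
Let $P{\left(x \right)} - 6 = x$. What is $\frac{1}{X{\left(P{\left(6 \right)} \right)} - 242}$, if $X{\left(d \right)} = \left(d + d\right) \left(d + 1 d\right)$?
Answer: $\frac{1}{334} \approx 0.002994$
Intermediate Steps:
$P{\left(x \right)} = 6 + x$
$X{\left(d \right)} = 4 d^{2}$ ($X{\left(d \right)} = 2 d \left(d + d\right) = 2 d 2 d = 4 d^{2}$)
$\frac{1}{X{\left(P{\left(6 \right)} \right)} - 242} = \frac{1}{4 \left(6 + 6\right)^{2} - 242} = \frac{1}{4 \cdot 12^{2} - 242} = \frac{1}{4 \cdot 144 - 242} = \frac{1}{576 - 242} = \frac{1}{334}$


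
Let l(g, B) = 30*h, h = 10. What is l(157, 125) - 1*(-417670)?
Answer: 417970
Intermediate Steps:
l(g, B) = 300 (l(g, B) = 30*10 = 300)
l(157, 125) - 1*(-417670) = 300 - 1*(-417670) = 300 + 417670 = 417970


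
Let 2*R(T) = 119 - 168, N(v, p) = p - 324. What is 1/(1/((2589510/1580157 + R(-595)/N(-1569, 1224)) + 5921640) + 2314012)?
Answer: 1871424688794923/4330499186968033392476 ≈ 4.3215e-7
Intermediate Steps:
N(v, p) = -324 + p
R(T) = -49/2 (R(T) = (119 - 168)/2 = (½)*(-49) = -49/2)
1/(1/((2589510/1580157 + R(-595)/N(-1569, 1224)) + 5921640) + 2314012) = 1/(1/((2589510/1580157 - 49/(2*(-324 + 1224))) + 5921640) + 2314012) = 1/(1/((2589510*(1/1580157) - 49/2/900) + 5921640) + 2314012) = 1/(1/((863170/526719 - 49/2*1/900) + 5921640) + 2314012) = 1/(1/((863170/526719 - 49/1800) + 5921640) + 2314012) = 1/(1/(509298923/316031400 + 5921640) + 2314012) = 1/(1/(1871424688794923/316031400) + 2314012) = 1/(316031400/1871424688794923 + 2314012) = 1/(4330499186968033392476/1871424688794923) = 1871424688794923/4330499186968033392476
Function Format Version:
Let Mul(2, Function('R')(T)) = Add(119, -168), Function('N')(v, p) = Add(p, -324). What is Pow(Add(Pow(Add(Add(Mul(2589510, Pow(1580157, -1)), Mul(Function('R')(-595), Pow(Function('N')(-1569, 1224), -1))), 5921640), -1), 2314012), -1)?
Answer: Rational(1871424688794923, 4330499186968033392476) ≈ 4.3215e-7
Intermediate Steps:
Function('N')(v, p) = Add(-324, p)
Function('R')(T) = Rational(-49, 2) (Function('R')(T) = Mul(Rational(1, 2), Add(119, -168)) = Mul(Rational(1, 2), -49) = Rational(-49, 2))
Pow(Add(Pow(Add(Add(Mul(2589510, Pow(1580157, -1)), Mul(Function('R')(-595), Pow(Function('N')(-1569, 1224), -1))), 5921640), -1), 2314012), -1) = Pow(Add(Pow(Add(Add(Mul(2589510, Pow(1580157, -1)), Mul(Rational(-49, 2), Pow(Add(-324, 1224), -1))), 5921640), -1), 2314012), -1) = Pow(Add(Pow(Add(Add(Mul(2589510, Rational(1, 1580157)), Mul(Rational(-49, 2), Pow(900, -1))), 5921640), -1), 2314012), -1) = Pow(Add(Pow(Add(Add(Rational(863170, 526719), Mul(Rational(-49, 2), Rational(1, 900))), 5921640), -1), 2314012), -1) = Pow(Add(Pow(Add(Add(Rational(863170, 526719), Rational(-49, 1800)), 5921640), -1), 2314012), -1) = Pow(Add(Pow(Add(Rational(509298923, 316031400), 5921640), -1), 2314012), -1) = Pow(Add(Pow(Rational(1871424688794923, 316031400), -1), 2314012), -1) = Pow(Add(Rational(316031400, 1871424688794923), 2314012), -1) = Pow(Rational(4330499186968033392476, 1871424688794923), -1) = Rational(1871424688794923, 4330499186968033392476)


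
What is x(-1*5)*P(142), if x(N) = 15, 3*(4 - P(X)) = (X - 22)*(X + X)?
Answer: -170340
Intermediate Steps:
P(X) = 4 - 2*X*(-22 + X)/3 (P(X) = 4 - (X - 22)*(X + X)/3 = 4 - (-22 + X)*2*X/3 = 4 - 2*X*(-22 + X)/3)
x(-1*5)*P(142) = 15*(4 - ⅔*142² + (44/3)*142) = 15*(4 - ⅔*20164 + 6248/3) = 15*(4 - 40328/3 + 6248/3) = 15*(-11356) = -170340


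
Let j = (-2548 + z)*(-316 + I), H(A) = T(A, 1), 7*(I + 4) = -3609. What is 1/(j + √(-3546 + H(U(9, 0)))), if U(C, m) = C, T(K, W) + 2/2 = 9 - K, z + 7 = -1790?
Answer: 177897335/645866567522828 - 49*I*√3547/645866567522828 ≈ 2.7544e-7 - 4.5184e-12*I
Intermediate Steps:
I = -3637/7 (I = -4 + (⅐)*(-3609) = -4 - 3609/7 = -3637/7 ≈ -519.57)
z = -1797 (z = -7 - 1790 = -1797)
T(K, W) = 8 - K (T(K, W) = -1 + (9 - K) = 8 - K)
H(A) = 8 - A
j = 25413905/7 (j = (-2548 - 1797)*(-316 - 3637/7) = -4345*(-5849/7) = 25413905/7 ≈ 3.6306e+6)
1/(j + √(-3546 + H(U(9, 0)))) = 1/(25413905/7 + √(-3546 + (8 - 1*9))) = 1/(25413905/7 + √(-3546 + (8 - 9))) = 1/(25413905/7 + √(-3546 - 1)) = 1/(25413905/7 + √(-3547)) = 1/(25413905/7 + I*√3547)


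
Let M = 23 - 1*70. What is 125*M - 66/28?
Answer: -82283/14 ≈ -5877.4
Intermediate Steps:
M = -47 (M = 23 - 70 = -47)
125*M - 66/28 = 125*(-47) - 66/28 = -5875 - 66*1/28 = -5875 - 33/14 = -82283/14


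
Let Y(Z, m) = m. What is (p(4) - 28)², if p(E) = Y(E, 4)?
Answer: 576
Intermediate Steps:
p(E) = 4
(p(4) - 28)² = (4 - 28)² = (-24)² = 576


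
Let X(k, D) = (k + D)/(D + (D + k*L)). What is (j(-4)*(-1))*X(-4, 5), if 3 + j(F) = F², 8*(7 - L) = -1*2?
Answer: 13/19 ≈ 0.68421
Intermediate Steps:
L = 29/4 (L = 7 - (-1)*2/8 = 7 - ⅛*(-2) = 7 + ¼ = 29/4 ≈ 7.2500)
j(F) = -3 + F²
X(k, D) = (D + k)/(2*D + 29*k/4) (X(k, D) = (k + D)/(D + (D + k*(29/4))) = (D + k)/(D + (D + 29*k/4)) = (D + k)/(2*D + 29*k/4))
(j(-4)*(-1))*X(-4, 5) = ((-3 + (-4)²)*(-1))*(4*(5 - 4)/(8*5 + 29*(-4))) = ((-3 + 16)*(-1))*(4*1/(40 - 116)) = (13*(-1))*(4*1/(-76)) = -52*(-1)/76 = -13*(-1/19) = 13/19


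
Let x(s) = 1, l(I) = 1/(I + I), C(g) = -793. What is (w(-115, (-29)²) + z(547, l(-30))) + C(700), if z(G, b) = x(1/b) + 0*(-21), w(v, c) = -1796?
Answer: -2588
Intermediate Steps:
l(I) = 1/(2*I)
z(G, b) = 1 (z(G, b) = 1 + 0*(-21) = 1 + 0 = 1)
(w(-115, (-29)²) + z(547, l(-30))) + C(700) = (-1796 + 1) - 793 = -1795 - 793 = -2588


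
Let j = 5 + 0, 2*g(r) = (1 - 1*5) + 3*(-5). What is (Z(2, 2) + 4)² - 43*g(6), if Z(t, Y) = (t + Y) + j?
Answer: 1155/2 ≈ 577.50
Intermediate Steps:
g(r) = -19/2 (g(r) = ((1 - 1*5) + 3*(-5))/2 = ((1 - 5) - 15)/2 = (-4 - 15)/2 = (½)*(-19) = -19/2)
j = 5
Z(t, Y) = 5 + Y + t (Z(t, Y) = (t + Y) + 5 = (Y + t) + 5 = 5 + Y + t)
(Z(2, 2) + 4)² - 43*g(6) = ((5 + 2 + 2) + 4)² - 43*(-19/2) = (9 + 4)² + 817/2 = 13² + 817/2 = 169 + 817/2 = 1155/2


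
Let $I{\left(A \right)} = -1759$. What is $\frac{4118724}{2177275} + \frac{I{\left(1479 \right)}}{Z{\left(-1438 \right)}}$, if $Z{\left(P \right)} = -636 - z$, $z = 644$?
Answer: $\frac{1820358689}{557382400} \approx 3.2659$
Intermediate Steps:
$Z{\left(P \right)} = -1280$ ($Z{\left(P \right)} = -636 - 644 = -1280$)
$\frac{4118724}{2177275} + \frac{I{\left(1479 \right)}}{Z{\left(-1438 \right)}} = \frac{4118724}{2177275} - \frac{1759}{-1280} = 4118724 \cdot \frac{1}{2177275} - - \frac{1759}{1280} = \frac{4118724}{2177275} + \frac{1759}{1280} = \frac{1820358689}{557382400}$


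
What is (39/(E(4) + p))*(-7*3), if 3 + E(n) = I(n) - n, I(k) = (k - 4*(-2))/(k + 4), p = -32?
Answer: 546/25 ≈ 21.840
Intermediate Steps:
I(k) = (8 + k)/(4 + k) (I(k) = (k + 8)/(4 + k) = (8 + k)/(4 + k))
E(n) = -3 - n + (8 + n)/(4 + n) (E(n) = -3 + ((8 + n)/(4 + n) - n) = -3 + (-n + (8 + n)/(4 + n)) = -3 - n + (8 + n)/(4 + n))
(39/(E(4) + p))*(-7*3) = (39/((-4 - 1*4² - 6*4)/(4 + 4) - 32))*(-7*3) = (39/((-4 - 1*16 - 24)/8 - 32))*(-21) = (39/((-4 - 16 - 24)/8 - 32))*(-21) = (39/((⅛)*(-44) - 32))*(-21) = (39/(-11/2 - 32))*(-21) = (39/(-75/2))*(-21) = (39*(-2/75))*(-21) = -26/25*(-21) = 546/25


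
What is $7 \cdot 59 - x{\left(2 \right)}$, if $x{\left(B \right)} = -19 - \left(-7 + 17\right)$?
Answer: $442$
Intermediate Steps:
$x{\left(B \right)} = -29$ ($x{\left(B \right)} = -19 - 10 = -29$)
$7 \cdot 59 - x{\left(2 \right)} = 7 \cdot 59 - -29 = 413 + 29 = 442$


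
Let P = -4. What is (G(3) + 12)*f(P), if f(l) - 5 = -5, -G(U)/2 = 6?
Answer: 0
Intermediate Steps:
G(U) = -12 (G(U) = -2*6 = -12)
f(l) = 0 (f(l) = 5 - 5 = 0)
(G(3) + 12)*f(P) = (-12 + 12)*0 = 0*0 = 0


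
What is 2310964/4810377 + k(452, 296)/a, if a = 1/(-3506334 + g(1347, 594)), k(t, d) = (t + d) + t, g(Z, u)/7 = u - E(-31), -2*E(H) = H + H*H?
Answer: -20197354921549436/4810377 ≈ -4.1987e+9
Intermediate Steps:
E(H) = -H/2 - H²/2 (E(H) = -(H + H*H)/2 = -(H + H²)/2 = -H/2 - H²/2)
g(Z, u) = 3255 + 7*u (g(Z, u) = 7*(u - (-1)*(-31)*(1 - 31)/2) = 7*(u - (-1)*(-31)*(-30)/2) = 7*(u - 1*(-465)) = 7*(u + 465) = 7*(465 + u) = 3255 + 7*u)
k(t, d) = d + 2*t (k(t, d) = (d + t) + t = d + 2*t)
a = -1/3498921 (a = 1/(-3506334 + (3255 + 7*594)) = 1/(-3506334 + (3255 + 4158)) = 1/(-3506334 + 7413) = 1/(-3498921) = -1/3498921 ≈ -2.8580e-7)
2310964/4810377 + k(452, 296)/a = 2310964/4810377 + (296 + 2*452)/(-1/3498921) = 2310964*(1/4810377) + (296 + 904)*(-3498921) = 2310964/4810377 + 1200*(-3498921) = 2310964/4810377 - 4198705200 = -20197354921549436/4810377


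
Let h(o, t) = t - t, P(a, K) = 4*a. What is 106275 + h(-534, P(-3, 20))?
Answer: 106275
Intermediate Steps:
h(o, t) = 0
106275 + h(-534, P(-3, 20)) = 106275 + 0 = 106275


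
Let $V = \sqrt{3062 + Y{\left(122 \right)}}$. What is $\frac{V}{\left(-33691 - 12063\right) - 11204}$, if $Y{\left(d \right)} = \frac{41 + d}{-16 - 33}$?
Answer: $- \frac{5 \sqrt{5995}}{398706} \approx -0.00097098$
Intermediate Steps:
$Y{\left(d \right)} = - \frac{41}{49} - \frac{d}{49}$ ($Y{\left(d \right)} = \frac{41 + d}{-49} = \left(41 + d\right) \left(- \frac{1}{49}\right) = - \frac{41}{49} - \frac{d}{49}$)
$V = \frac{5 \sqrt{5995}}{7}$ ($V = \sqrt{3062 - \frac{163}{49}} = \sqrt{\frac{149875}{49}} = \frac{5 \sqrt{5995}}{7} \approx 55.305$)
$\frac{V}{\left(-33691 - 12063\right) - 11204} = \frac{\frac{5}{7} \sqrt{5995}}{\left(-33691 - 12063\right) - 11204} = \frac{\frac{5}{7} \sqrt{5995}}{-45754 - 11204} = \frac{\frac{5}{7} \sqrt{5995}}{-56958} = \frac{5 \sqrt{5995}}{7} \left(- \frac{1}{56958}\right) = - \frac{5 \sqrt{5995}}{398706}$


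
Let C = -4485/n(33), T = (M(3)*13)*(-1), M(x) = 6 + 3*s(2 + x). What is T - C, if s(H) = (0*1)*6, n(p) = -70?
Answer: -1989/14 ≈ -142.07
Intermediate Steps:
s(H) = 0 (s(H) = 0*6 = 0)
M(x) = 6 (M(x) = 6 + 3*0 = 6 + 0 = 6)
T = -78 (T = (6*13)*(-1) = 78*(-1) = -78)
C = 897/14 (C = -4485/(-70) = -4485*(-1/70) = 897/14 ≈ 64.071)
T - C = -78 - 1*897/14 = -78 - 897/14 = -1989/14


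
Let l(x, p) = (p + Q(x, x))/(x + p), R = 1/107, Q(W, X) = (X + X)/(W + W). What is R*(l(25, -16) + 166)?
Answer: 493/321 ≈ 1.5358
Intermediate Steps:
Q(W, X) = X/W (Q(W, X) = (2*X)/((2*W)) = (2*X)*(1/(2*W)) = X/W)
R = 1/107 ≈ 0.0093458
l(x, p) = (1 + p)/(p + x) (l(x, p) = (p + x/x)/(x + p) = (p + 1)/(p + x) = (1 + p)/(p + x))
R*(l(25, -16) + 166) = ((1 - 16)/(-16 + 25) + 166)/107 = (-15/9 + 166)/107 = ((⅑)*(-15) + 166)/107 = (-5/3 + 166)/107 = (1/107)*(493/3) = 493/321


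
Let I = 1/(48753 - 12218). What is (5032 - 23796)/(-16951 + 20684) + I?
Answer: -685539007/136385155 ≈ -5.0265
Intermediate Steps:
I = 1/36535 ≈ 2.7371e-5
(5032 - 23796)/(-16951 + 20684) + I = (5032 - 23796)/(-16951 + 20684) + 1/36535 = -18764/3733 + 1/36535 = -685539007/136385155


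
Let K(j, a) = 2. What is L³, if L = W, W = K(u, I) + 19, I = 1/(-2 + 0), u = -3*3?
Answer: 9261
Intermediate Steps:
u = -9
I = -½ (I = 1/(-2) = -½ ≈ -0.50000)
W = 21 (W = 2 + 19 = 21)
L = 21
L³ = 21³ = 9261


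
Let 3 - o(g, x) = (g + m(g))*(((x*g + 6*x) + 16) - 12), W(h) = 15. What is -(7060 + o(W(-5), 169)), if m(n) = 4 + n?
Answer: 113739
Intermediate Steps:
o(g, x) = 3 - (4 + 2*g)*(4 + 6*x + g*x) (o(g, x) = 3 - (g + (4 + g))*(((x*g + 6*x) + 16) - 12) = 3 - (4 + 2*g)*(((g*x + 6*x) + 16) - 12) = 3 - (4 + 2*g)*(((6*x + g*x) + 16) - 12) = 3 - (4 + 2*g)*((16 + 6*x + g*x) - 12) = 3 - (4 + 2*g)*(4 + 6*x + g*x))
-(7060 + o(W(-5), 169)) = -(7060 + (-13 - 24*169 - 8*15 - 16*15*169 - 2*169*15**2)) = -(7060 + (-13 - 4056 - 120 - 40560 - 2*169*225)) = -(7060 + (-13 - 4056 - 120 - 40560 - 76050)) = -(7060 - 120799) = -1*(-113739) = 113739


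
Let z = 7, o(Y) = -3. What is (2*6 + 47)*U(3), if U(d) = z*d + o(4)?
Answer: 1062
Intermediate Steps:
U(d) = -3 + 7*d (U(d) = 7*d - 3 = -3 + 7*d)
(2*6 + 47)*U(3) = (2*6 + 47)*(-3 + 7*3) = (12 + 47)*(-3 + 21) = 59*18 = 1062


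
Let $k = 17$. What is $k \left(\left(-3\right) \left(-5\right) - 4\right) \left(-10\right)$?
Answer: $-1870$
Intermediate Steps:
$k \left(\left(-3\right) \left(-5\right) - 4\right) \left(-10\right) = 17 \left(\left(-3\right) \left(-5\right) - 4\right) \left(-10\right) = 17 \left(15 - 4\right) \left(-10\right) = 17 \cdot 11 \left(-10\right) = 187 \left(-10\right) = -1870$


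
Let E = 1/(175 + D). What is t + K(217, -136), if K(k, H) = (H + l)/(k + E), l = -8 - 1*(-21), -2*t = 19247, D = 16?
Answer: -132966107/13816 ≈ -9624.1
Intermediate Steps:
t = -19247/2 (t = -½*19247 = -19247/2 ≈ -9623.5)
l = 13 (l = -8 + 21 = 13)
E = 1/191 (E = 1/(175 + 16) = 1/191 ≈ 0.0052356)
K(k, H) = (13 + H)/(1/191 + k) (K(k, H) = (H + 13)/(k + 1/191) = (13 + H)/(1/191 + k))
t + K(217, -136) = -19247/2 + 191*(13 - 136)/(1 + 191*217) = -19247/2 + 191*(-123)/(1 + 41447) = -19247/2 + 191*(-123)/41448 = -19247/2 + 191*(1/41448)*(-123) = -19247/2 - 7831/13816 = -132966107/13816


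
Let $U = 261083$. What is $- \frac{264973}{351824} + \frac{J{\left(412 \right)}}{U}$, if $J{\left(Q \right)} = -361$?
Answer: $- \frac{69306954223}{91855265392} \approx -0.75452$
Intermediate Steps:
$- \frac{264973}{351824} + \frac{J{\left(412 \right)}}{U} = - \frac{264973}{351824} - \frac{361}{261083} = - \frac{69306954223}{91855265392}$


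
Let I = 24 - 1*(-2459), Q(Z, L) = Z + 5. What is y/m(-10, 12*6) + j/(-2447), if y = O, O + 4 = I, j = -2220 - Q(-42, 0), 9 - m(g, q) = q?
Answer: -5928584/154161 ≈ -38.457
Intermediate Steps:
m(g, q) = 9 - q
Q(Z, L) = 5 + Z
j = -2183 (j = -2220 - (5 - 42) = -2220 - 1*(-37) = -2220 + 37 = -2183)
I = 2483 (I = 24 + 2459 = 2483)
O = 2479 (O = -4 + 2483 = 2479)
y = 2479
y/m(-10, 12*6) + j/(-2447) = 2479/(9 - 12*6) - 2183/(-2447) = 2479/(9 - 1*72) - 2183*(-1/2447) = 2479/(9 - 72) + 2183/2447 = 2479/(-63) + 2183/2447 = 2479*(-1/63) + 2183/2447 = -2479/63 + 2183/2447 = -5928584/154161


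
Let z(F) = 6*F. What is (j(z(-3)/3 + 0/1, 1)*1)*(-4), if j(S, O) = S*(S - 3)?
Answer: -216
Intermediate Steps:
j(S, O) = S*(-3 + S)
(j(z(-3)/3 + 0/1, 1)*1)*(-4) = ((((6*(-3))/3 + 0/1)*(-3 + ((6*(-3))/3 + 0/1)))*1)*(-4) = (((-18*1/3 + 0*1)*(-3 + (-18*1/3 + 0*1)))*1)*(-4) = (((-6 + 0)*(-3 + (-6 + 0)))*1)*(-4) = (-6*(-3 - 6)*1)*(-4) = (-6*(-9)*1)*(-4) = (54*1)*(-4) = 54*(-4) = -216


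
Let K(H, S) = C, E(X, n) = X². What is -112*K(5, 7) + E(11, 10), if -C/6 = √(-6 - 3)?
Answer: 121 + 2016*I ≈ 121.0 + 2016.0*I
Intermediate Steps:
C = -18*I (C = -6*√(-6 - 3) = -18*I ≈ -18.0*I)
K(H, S) = -18*I
-112*K(5, 7) + E(11, 10) = -(-2016)*I + 11² = 2016*I + 121 = 121 + 2016*I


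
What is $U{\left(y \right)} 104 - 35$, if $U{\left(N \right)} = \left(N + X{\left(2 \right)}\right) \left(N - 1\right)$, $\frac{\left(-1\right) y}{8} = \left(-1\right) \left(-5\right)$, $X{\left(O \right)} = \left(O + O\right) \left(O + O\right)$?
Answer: $102301$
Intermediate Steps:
$X{\left(O \right)} = 4 O^{2}$ ($X{\left(O \right)} = 2 O 2 O = 4 O^{2}$)
$y = -40$ ($y = - 8 \left(\left(-1\right) \left(-5\right)\right) = \left(-8\right) 5 = -40$)
$U{\left(N \right)} = \left(-1 + N\right) \left(16 + N\right)$ ($U{\left(N \right)} = \left(N + 4 \cdot 2^{2}\right) \left(N - 1\right) = \left(N + 4 \cdot 4\right) \left(-1 + N\right) = \left(N + 16\right) \left(-1 + N\right) = \left(16 + N\right) \left(-1 + N\right) = \left(-1 + N\right) \left(16 + N\right)$)
$U{\left(y \right)} 104 - 35 = \left(-16 + \left(-40\right)^{2} + 15 \left(-40\right)\right) 104 - 35 = \left(-16 + 1600 - 600\right) 104 - 35 = 984 \cdot 104 - 35 = 102336 - 35 = 102301$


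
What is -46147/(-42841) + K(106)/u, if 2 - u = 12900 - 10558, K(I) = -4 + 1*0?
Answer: 27038836/25061985 ≈ 1.0789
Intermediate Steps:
K(I) = -4 (K(I) = -4 + 0 = -4)
u = -2340 (u = 2 - (12900 - 10558) = 2 - 1*2342 = 2 - 2342 = -2340)
-46147/(-42841) + K(106)/u = -46147/(-42841) - 4/(-2340) = -46147*(-1/42841) - 4*(-1/2340) = 46147/42841 + 1/585 = 27038836/25061985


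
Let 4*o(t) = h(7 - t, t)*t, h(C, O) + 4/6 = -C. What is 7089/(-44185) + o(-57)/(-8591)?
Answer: -203236153/759186670 ≈ -0.26770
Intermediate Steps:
h(C, O) = -⅔ - C
o(t) = t*(-23/3 + t)/4 (o(t) = ((-⅔ - (7 - t))*t)/4 = ((-⅔ + (-7 + t))*t)/4 = ((-23/3 + t)*t)/4 = (t*(-23/3 + t))/4 = t*(-23/3 + t)/4)
7089/(-44185) + o(-57)/(-8591) = 7089/(-44185) + ((1/12)*(-57)*(-23 + 3*(-57)))/(-8591) = 7089*(-1/44185) + ((1/12)*(-57)*(-23 - 171))*(-1/8591) = -7089/44185 + ((1/12)*(-57)*(-194))*(-1/8591) = -7089/44185 + (1843/2)*(-1/8591) = -7089/44185 - 1843/17182 = -203236153/759186670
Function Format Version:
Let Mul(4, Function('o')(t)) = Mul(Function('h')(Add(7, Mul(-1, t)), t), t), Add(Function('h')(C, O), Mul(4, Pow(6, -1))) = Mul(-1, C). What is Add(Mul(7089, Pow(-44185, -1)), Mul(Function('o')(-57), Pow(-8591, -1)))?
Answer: Rational(-203236153, 759186670) ≈ -0.26770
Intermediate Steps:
Function('h')(C, O) = Add(Rational(-2, 3), Mul(-1, C))
Function('o')(t) = Mul(Rational(1, 4), t, Add(Rational(-23, 3), t)) (Function('o')(t) = Mul(Rational(1, 4), Mul(Add(Rational(-2, 3), Mul(-1, Add(7, Mul(-1, t)))), t)) = Mul(Rational(1, 4), Mul(Add(Rational(-2, 3), Add(-7, t)), t)) = Mul(Rational(1, 4), Mul(Add(Rational(-23, 3), t), t)) = Mul(Rational(1, 4), Mul(t, Add(Rational(-23, 3), t))) = Mul(Rational(1, 4), t, Add(Rational(-23, 3), t)))
Add(Mul(7089, Pow(-44185, -1)), Mul(Function('o')(-57), Pow(-8591, -1))) = Add(Mul(7089, Pow(-44185, -1)), Mul(Mul(Rational(1, 12), -57, Add(-23, Mul(3, -57))), Pow(-8591, -1))) = Add(Mul(7089, Rational(-1, 44185)), Mul(Mul(Rational(1, 12), -57, Add(-23, -171)), Rational(-1, 8591))) = Add(Rational(-7089, 44185), Mul(Mul(Rational(1, 12), -57, -194), Rational(-1, 8591))) = Add(Rational(-7089, 44185), Mul(Rational(1843, 2), Rational(-1, 8591))) = Add(Rational(-7089, 44185), Rational(-1843, 17182)) = Rational(-203236153, 759186670)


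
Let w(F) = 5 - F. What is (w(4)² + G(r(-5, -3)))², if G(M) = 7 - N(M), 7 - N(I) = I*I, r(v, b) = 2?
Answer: 25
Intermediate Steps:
N(I) = 7 - I² (N(I) = 7 - I*I = 7 - I²)
G(M) = M² (G(M) = 7 - (7 - M²) = 7 + (-7 + M²) = M²)
(w(4)² + G(r(-5, -3)))² = ((5 - 1*4)² + 2²)² = ((5 - 4)² + 4)² = (1² + 4)² = (1 + 4)² = 5² = 25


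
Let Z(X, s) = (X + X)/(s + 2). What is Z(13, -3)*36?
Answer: -936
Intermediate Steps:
Z(X, s) = 2*X/(2 + s) (Z(X, s) = (2*X)/(2 + s) = 2*X/(2 + s))
Z(13, -3)*36 = (2*13/(2 - 3))*36 = (2*13/(-1))*36 = (2*13*(-1))*36 = -26*36 = -936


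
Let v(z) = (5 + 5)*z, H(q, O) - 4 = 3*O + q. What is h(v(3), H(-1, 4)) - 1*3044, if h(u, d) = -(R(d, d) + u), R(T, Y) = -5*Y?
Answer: -2999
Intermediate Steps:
H(q, O) = 4 + q + 3*O (H(q, O) = 4 + (3*O + q) = 4 + (q + 3*O) = 4 + q + 3*O)
v(z) = 10*z
h(u, d) = -u + 5*d (h(u, d) = -(-5*d + u) = -(u - 5*d) = -u + 5*d)
h(v(3), H(-1, 4)) - 1*3044 = (-10*3 + 5*(4 - 1 + 3*4)) - 1*3044 = (-1*30 + 5*(4 - 1 + 12)) - 3044 = (-30 + 5*15) - 3044 = (-30 + 75) - 3044 = 45 - 3044 = -2999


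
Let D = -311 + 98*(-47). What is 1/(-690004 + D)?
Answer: -1/694921 ≈ -1.4390e-6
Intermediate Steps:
D = -4917 (D = -311 - 4606 = -4917)
1/(-690004 + D) = 1/(-690004 - 4917) = 1/(-694921) = -1/694921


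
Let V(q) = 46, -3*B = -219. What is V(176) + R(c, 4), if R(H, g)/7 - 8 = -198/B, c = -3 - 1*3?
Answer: 6060/73 ≈ 83.014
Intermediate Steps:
B = 73 (B = -⅓*(-219) = 73)
c = -6 (c = -3 - 3 = -6)
R(H, g) = 2702/73 (R(H, g) = 56 + 7*(-198/73) = 56 - 1386/73 = 2702/73)
V(176) + R(c, 4) = 46 + 2702/73 = 6060/73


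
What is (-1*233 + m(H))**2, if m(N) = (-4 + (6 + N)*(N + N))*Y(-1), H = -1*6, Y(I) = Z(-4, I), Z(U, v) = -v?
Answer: 56169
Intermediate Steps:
Y(I) = -I
H = -6
m(N) = -4 + 2*N*(6 + N) (m(N) = (-4 + (6 + N)*(N + N))*(-1*(-1)) = (-4 + (6 + N)*(2*N))*1 = (-4 + 2*N*(6 + N))*1 = -4 + 2*N*(6 + N))
(-1*233 + m(H))**2 = (-1*233 + (-4 + 2*(-6)**2 + 12*(-6)))**2 = (-233 + (-4 + 2*36 - 72))**2 = (-233 + (-4 + 72 - 72))**2 = (-233 - 4)**2 = (-237)**2 = 56169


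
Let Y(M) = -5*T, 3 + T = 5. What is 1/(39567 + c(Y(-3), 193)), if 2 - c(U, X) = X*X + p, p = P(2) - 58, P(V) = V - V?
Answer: 1/2378 ≈ 0.00042052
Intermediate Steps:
T = 2 (T = -3 + 5 = 2)
P(V) = 0
p = -58 (p = 0 - 58 = -58)
Y(M) = -10 (Y(M) = -5*2 = -10)
c(U, X) = 60 - X² (c(U, X) = 2 - (X*X - 58) = 2 - (X² - 58) = 2 - (-58 + X²) = 2 + (58 - X²) = 60 - X²)
1/(39567 + c(Y(-3), 193)) = 1/(39567 + (60 - 1*193²)) = 1/(39567 + (60 - 1*37249)) = 1/(39567 + (60 - 37249)) = 1/(39567 - 37189) = 1/2378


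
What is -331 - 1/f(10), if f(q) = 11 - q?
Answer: -332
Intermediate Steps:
-331 - 1/f(10) = -331 - 1/(11 - 1*10) = -331 - 1/(11 - 10) = -331 - 1/1 = -331 - 1*1 = -331 - 1 = -332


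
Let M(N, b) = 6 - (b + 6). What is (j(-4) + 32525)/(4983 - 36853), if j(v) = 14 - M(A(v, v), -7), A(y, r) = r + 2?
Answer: -16266/15935 ≈ -1.0208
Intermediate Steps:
A(y, r) = 2 + r
M(N, b) = -b (M(N, b) = 6 - (6 + b) = 6 + (-6 - b) = -b)
j(v) = 7 (j(v) = 14 - (-1)*(-7) = 14 - 1*7 = 14 - 7 = 7)
(j(-4) + 32525)/(4983 - 36853) = (7 + 32525)/(4983 - 36853) = 32532/(-31870) = 32532*(-1/31870) = -16266/15935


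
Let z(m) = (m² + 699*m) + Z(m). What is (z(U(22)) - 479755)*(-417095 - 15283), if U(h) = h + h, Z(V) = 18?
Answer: 193292423010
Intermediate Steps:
U(h) = 2*h
z(m) = 18 + m² + 699*m (z(m) = (m² + 699*m) + 18 = 18 + m² + 699*m)
(z(U(22)) - 479755)*(-417095 - 15283) = ((18 + (2*22)² + 699*(2*22)) - 479755)*(-417095 - 15283) = ((18 + 44² + 699*44) - 479755)*(-432378) = ((18 + 1936 + 30756) - 479755)*(-432378) = (32710 - 479755)*(-432378) = -447045*(-432378) = 193292423010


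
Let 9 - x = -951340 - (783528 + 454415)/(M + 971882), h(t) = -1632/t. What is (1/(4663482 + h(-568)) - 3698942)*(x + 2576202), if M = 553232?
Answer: -2196346705554022828720177099/168325523632188 ≈ -1.3048e+13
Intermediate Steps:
x = 1450916916729/1525114 (x = 9 - (-951340 - (783528 + 454415)/(553232 + 971882)) = 9 - (-951340 - 1237943/1525114) = 9 - 1*(-1450903190703/1525114) = 9 + 1450903190703/1525114 = 1450916916729/1525114 ≈ 9.5135e+5)
(1/(4663482 + h(-568)) - 3698942)*(x + 2576202) = (1/(4663482 - 1632/(-568)) - 3698942)*(1450916916729/1525114 + 2576202) = (1/(4663482 - 1632*(-1/568)) - 3698942)*(5379918653757/1525114) = (1/(4663482 + 204/71) - 3698942)*(5379918653757/1525114) = (1/(331107426/71) - 3698942)*(5379918653757/1525114) = (71/331107426 - 3698942)*(5379918653757/1525114) = -1224747164543221/331107426*5379918653757/1525114 = -2196346705554022828720177099/168325523632188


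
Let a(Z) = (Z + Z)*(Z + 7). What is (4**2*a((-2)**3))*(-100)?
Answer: -25600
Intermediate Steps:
a(Z) = 2*Z*(7 + Z) (a(Z) = (2*Z)*(7 + Z) = 2*Z*(7 + Z))
(4**2*a((-2)**3))*(-100) = (4**2*(2*(-2)**3*(7 + (-2)**3)))*(-100) = (16*(2*(-8)*(7 - 8)))*(-100) = (16*(2*(-8)*(-1)))*(-100) = (16*16)*(-100) = 256*(-100) = -25600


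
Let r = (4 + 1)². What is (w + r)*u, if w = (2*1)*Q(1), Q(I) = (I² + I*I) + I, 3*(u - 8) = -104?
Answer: -2480/3 ≈ -826.67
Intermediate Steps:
u = -80/3 (u = 8 + (⅓)*(-104) = 8 - 104/3 = -80/3 ≈ -26.667)
Q(I) = I + 2*I² (Q(I) = (I² + I²) + I = 2*I² + I = I + 2*I²)
r = 25 (r = 5² = 25)
w = 6 (w = (2*1)*(1*(1 + 2*1)) = 2*(1*(1 + 2)) = 2*(1*3) = 2*3 = 6)
(w + r)*u = (6 + 25)*(-80/3) = 31*(-80/3) = -2480/3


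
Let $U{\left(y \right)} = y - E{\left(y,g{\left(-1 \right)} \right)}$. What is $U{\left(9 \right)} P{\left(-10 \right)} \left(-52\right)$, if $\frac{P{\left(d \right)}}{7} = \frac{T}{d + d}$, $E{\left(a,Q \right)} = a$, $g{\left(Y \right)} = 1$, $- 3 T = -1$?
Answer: $0$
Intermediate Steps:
$T = \frac{1}{3}$ ($T = \left(- \frac{1}{3}\right) \left(-1\right) = \frac{1}{3} \approx 0.33333$)
$U{\left(y \right)} = 0$ ($U{\left(y \right)} = y - y = 0$)
$P{\left(d \right)} = \frac{7}{6 d}$ ($P{\left(d \right)} = 7 \frac{1}{3 \left(d + d\right)} = 7 \frac{1}{3 \cdot 2 d} = 7 \frac{\frac{1}{2} \frac{1}{d}}{3} = 7 \frac{1}{6 d} = \frac{7}{6 d}$)
$U{\left(9 \right)} P{\left(-10 \right)} \left(-52\right) = 0 \frac{7}{6 \left(-10\right)} \left(-52\right) = 0 \cdot \frac{7}{6} \left(- \frac{1}{10}\right) \left(-52\right) = 0 \left(- \frac{7}{60}\right) \left(-52\right) = 0 \left(-52\right) = 0$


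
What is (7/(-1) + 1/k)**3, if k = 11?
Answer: -438976/1331 ≈ -329.81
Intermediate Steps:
(7/(-1) + 1/k)**3 = (7/(-1) + 1/11)**3 = (7*(-1) + 1*(1/11))**3 = (-7 + 1/11)**3 = (-76/11)**3 = -438976/1331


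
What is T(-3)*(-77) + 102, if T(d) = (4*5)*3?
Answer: -4518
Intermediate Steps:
T(d) = 60 (T(d) = 20*3 = 60)
T(-3)*(-77) + 102 = 60*(-77) + 102 = -4620 + 102 = -4518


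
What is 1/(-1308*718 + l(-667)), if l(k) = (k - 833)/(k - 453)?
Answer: -56/52591989 ≈ -1.0648e-6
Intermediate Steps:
l(k) = (-833 + k)/(-453 + k)
1/(-1308*718 + l(-667)) = 1/(-1308*718 + (-833 - 667)/(-453 - 667)) = 1/(-939144 - 1500/(-1120)) = 1/(-939144 - 1/1120*(-1500)) = 1/(-939144 + 75/56) = 1/(-52591989/56) = -56/52591989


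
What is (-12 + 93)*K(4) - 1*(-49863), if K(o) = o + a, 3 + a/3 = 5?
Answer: 50673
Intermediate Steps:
a = 6 (a = -9 + 3*5 = -9 + 15 = 6)
K(o) = 6 + o (K(o) = o + 6 = 6 + o)
(-12 + 93)*K(4) - 1*(-49863) = (-12 + 93)*(6 + 4) - 1*(-49863) = 81*10 + 49863 = 810 + 49863 = 50673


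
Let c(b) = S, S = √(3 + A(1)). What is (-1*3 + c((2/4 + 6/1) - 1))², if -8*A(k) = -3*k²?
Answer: 99/8 - 9*√6/2 ≈ 1.3523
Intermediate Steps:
A(k) = 3*k²/8 (A(k) = -(-3)*k²/8 = 3*k²/8)
S = 3*√6/4 (S = √(3 + (3/8)*1²) = √(3 + (3/8)*1) = √(3 + 3/8) = √(27/8) = 3*√6/4 ≈ 1.8371)
c(b) = 3*√6/4
(-1*3 + c((2/4 + 6/1) - 1))² = (-1*3 + 3*√6/4)² = (-3 + 3*√6/4)²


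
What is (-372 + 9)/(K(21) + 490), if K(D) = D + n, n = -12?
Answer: -363/499 ≈ -0.72746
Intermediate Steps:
K(D) = -12 + D (K(D) = D - 12 = -12 + D)
(-372 + 9)/(K(21) + 490) = (-372 + 9)/((-12 + 21) + 490) = -363/(9 + 490) = -363/499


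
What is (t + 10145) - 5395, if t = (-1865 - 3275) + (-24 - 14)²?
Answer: 1054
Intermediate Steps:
t = -3696 (t = -5140 + (-38)² = -5140 + 1444 = -3696)
(t + 10145) - 5395 = (-3696 + 10145) - 5395 = 6449 - 5395 = 1054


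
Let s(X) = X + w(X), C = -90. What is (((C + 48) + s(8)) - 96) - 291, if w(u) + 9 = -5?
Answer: -435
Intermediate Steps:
w(u) = -14 (w(u) = -9 - 5 = -14)
s(X) = -14 + X (s(X) = X - 14 = -14 + X)
(((C + 48) + s(8)) - 96) - 291 = (((-90 + 48) + (-14 + 8)) - 96) - 291 = ((-42 - 6) - 96) - 291 = (-48 - 96) - 291 = -144 - 291 = -435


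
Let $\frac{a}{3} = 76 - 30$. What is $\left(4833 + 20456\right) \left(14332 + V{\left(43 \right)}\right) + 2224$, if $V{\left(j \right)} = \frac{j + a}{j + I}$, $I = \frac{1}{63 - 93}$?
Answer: $\frac{467327856978}{1289} \approx 3.6255 \cdot 10^{8}$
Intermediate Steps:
$I = - \frac{1}{30}$ ($I = \frac{1}{-30} = - \frac{1}{30} \approx -0.033333$)
$a = 138$ ($a = 3 \left(76 - 30\right) = 3 \cdot 46 = 138$)
$V{\left(j \right)} = \frac{138 + j}{- \frac{1}{30} + j}$ ($V{\left(j \right)} = \frac{j + 138}{j - \frac{1}{30}} = \frac{138 + j}{- \frac{1}{30} + j}$)
$\left(4833 + 20456\right) \left(14332 + V{\left(43 \right)}\right) + 2224 = \left(4833 + 20456\right) \left(14332 + \frac{30 \left(138 + 43\right)}{-1 + 30 \cdot 43}\right) + 2224 = 25289 \left(14332 + 30 \frac{1}{-1 + 1290} \cdot 181\right) + 2224 = 25289 \left(14332 + 30 \cdot \frac{1}{1289} \cdot 181\right) + 2224 = 25289 \left(14332 + \frac{5430}{1289}\right) + 2224 = 25289 \cdot \frac{18479378}{1289} + 2224 = \frac{467324990242}{1289} + 2224 = \frac{467327856978}{1289}$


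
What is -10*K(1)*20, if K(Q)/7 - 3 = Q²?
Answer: -5600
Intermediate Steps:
K(Q) = 21 + 7*Q²
-10*K(1)*20 = -10*(21 + 7*1²)*20 = -10*(21 + 7*1)*20 = -10*(21 + 7)*20 = -10*28*20 = -280*20 = -5600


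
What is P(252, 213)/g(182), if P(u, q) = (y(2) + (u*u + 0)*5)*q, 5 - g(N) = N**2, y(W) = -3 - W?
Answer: -67630695/33119 ≈ -2042.1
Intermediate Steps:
g(N) = 5 - N**2
P(u, q) = q*(-5 + 5*u**2) (P(u, q) = ((-3 - 1*2) + (u*u + 0)*5)*q = ((-3 - 2) + (u**2 + 0)*5)*q = (-5 + u**2*5)*q = (-5 + 5*u**2)*q = q*(-5 + 5*u**2))
P(252, 213)/g(182) = (5*213*(-1 + 252**2))/(5 - 1*182**2) = (5*213*(-1 + 63504))/(5 - 1*33124) = (5*213*63503)/(5 - 33124) = 67630695/(-33119) = 67630695*(-1/33119) = -67630695/33119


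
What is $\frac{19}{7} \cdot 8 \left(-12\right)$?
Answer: $- \frac{1824}{7} \approx -260.57$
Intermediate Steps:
$\frac{19}{7} \cdot 8 \left(-12\right) = \frac{152}{7} \left(-12\right) = - \frac{1824}{7}$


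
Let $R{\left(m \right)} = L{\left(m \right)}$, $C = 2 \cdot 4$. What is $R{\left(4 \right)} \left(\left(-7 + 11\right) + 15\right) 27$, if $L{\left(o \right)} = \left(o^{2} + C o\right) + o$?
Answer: $26676$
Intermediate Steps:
$C = 8$
$L{\left(o \right)} = o^{2} + 9 o$ ($L{\left(o \right)} = \left(o^{2} + 8 o\right) + o = o^{2} + 9 o$)
$R{\left(m \right)} = m \left(9 + m\right)$
$R{\left(4 \right)} \left(\left(-7 + 11\right) + 15\right) 27 = 4 \left(9 + 4\right) \left(\left(-7 + 11\right) + 15\right) 27 = 4 \cdot 13 \left(4 + 15\right) 27 = 52 \cdot 19 \cdot 27 = 988 \cdot 27 = 26676$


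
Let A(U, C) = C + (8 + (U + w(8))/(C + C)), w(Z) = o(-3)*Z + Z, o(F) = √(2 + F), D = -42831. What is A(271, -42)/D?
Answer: 1045/1199268 + 2*I/899451 ≈ 0.00087136 + 2.2236e-6*I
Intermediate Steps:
w(Z) = Z + I*Z (w(Z) = √(2 - 3)*Z + Z = √(-1)*Z + Z = I*Z + Z = Z + I*Z)
A(U, C) = 8 + C + (8 + U + 8*I)/(2*C) (A(U, C) = C + (8 + (U + 8*(1 + I))/(C + C)) = C + (8 + (U + (8 + 8*I))/((2*C))) = C + (8 + (8 + U + 8*I)*(1/(2*C))) = C + (8 + (8 + U + 8*I)/(2*C)) = 8 + C + (8 + U + 8*I)/(2*C))
A(271, -42)/D = ((4 + (½)*271 + 4*I - 42*(8 - 42))/(-42))/(-42831) = -(4 + 271/2 + 4*I - 42*(-34))/42*(-1/42831) = -(4 + 271/2 + 4*I + 1428)/42*(-1/42831) = -(3135/2 + 4*I)/42*(-1/42831) = (-1045/28 - 2*I/21)*(-1/42831) = 1045/1199268 + 2*I/899451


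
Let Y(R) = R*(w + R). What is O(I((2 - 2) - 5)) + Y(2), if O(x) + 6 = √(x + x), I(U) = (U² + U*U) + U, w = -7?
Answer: -16 + 3*√10 ≈ -6.5132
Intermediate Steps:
Y(R) = R*(-7 + R)
I(U) = U + 2*U² (I(U) = (U² + U²) + U = 2*U² + U = U + 2*U²)
O(x) = -6 + √2*√x (O(x) = -6 + √(x + x) = -6 + √(2*x) = -6 + √2*√x)
O(I((2 - 2) - 5)) + Y(2) = (-6 + √2*√(((2 - 2) - 5)*(1 + 2*((2 - 2) - 5)))) + 2*(-7 + 2) = (-6 + √2*√((0 - 5)*(1 + 2*(0 - 5)))) + 2*(-5) = (-6 + √2*√(-5*(1 + 2*(-5)))) - 10 = (-6 + √2*√(-5*(1 - 10))) - 10 = (-6 + √2*√(-5*(-9))) - 10 = (-6 + √2*√45) - 10 = (-6 + √2*(3*√5)) - 10 = (-6 + 3*√10) - 10 = -16 + 3*√10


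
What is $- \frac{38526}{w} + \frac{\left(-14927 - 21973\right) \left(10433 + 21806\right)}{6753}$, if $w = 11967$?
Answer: $- \frac{1581825770642}{8979239} \approx -1.7616 \cdot 10^{5}$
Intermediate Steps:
$- \frac{38526}{w} + \frac{\left(-14927 - 21973\right) \left(10433 + 21806\right)}{6753} = - \frac{38526}{11967} + \frac{\left(-14927 - 21973\right) \left(10433 + 21806\right)}{6753} = \left(-38526\right) \frac{1}{11967} + \left(-36900\right) 32239 \cdot \frac{1}{6753} = - \frac{12842}{3989} - \frac{396539700}{2251} = - \frac{1581825770642}{8979239}$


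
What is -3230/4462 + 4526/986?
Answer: 4252558/1099883 ≈ 3.8664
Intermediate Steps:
-3230/4462 + 4526/986 = -3230*1/4462 + 4526*(1/986) = -1615/2231 + 2263/493 = 4252558/1099883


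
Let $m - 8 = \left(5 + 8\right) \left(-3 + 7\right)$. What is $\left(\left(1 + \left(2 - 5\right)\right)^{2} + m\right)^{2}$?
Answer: $4096$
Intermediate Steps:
$m = 60$ ($m = 8 + \left(5 + 8\right) \left(-3 + 7\right) = 8 + 13 \cdot 4 = 8 + 52 = 60$)
$\left(\left(1 + \left(2 - 5\right)\right)^{2} + m\right)^{2} = \left(\left(1 + \left(2 - 5\right)\right)^{2} + 60\right)^{2} = \left(\left(1 - 3\right)^{2} + 60\right)^{2} = \left(\left(-2\right)^{2} + 60\right)^{2} = \left(4 + 60\right)^{2} = 64^{2} = 4096$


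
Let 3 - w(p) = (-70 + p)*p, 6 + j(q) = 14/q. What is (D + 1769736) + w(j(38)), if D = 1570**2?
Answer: 1528550920/361 ≈ 4.2342e+6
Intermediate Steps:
j(q) = -6 + 14/q
D = 2464900
w(p) = 3 - p*(-70 + p) (w(p) = 3 - (-70 + p)*p = 3 - p*(-70 + p))
(D + 1769736) + w(j(38)) = (2464900 + 1769736) + (3 - (-6 + 14/38)**2 + 70*(-6 + 14/38)) = 4234636 + (3 - (-6 + 14*(1/38))**2 + 70*(-6 + 14*(1/38))) = 4234636 + (3 - (-6 + 7/19)**2 + 70*(-6 + 7/19)) = 4234636 + (3 - (-107/19)**2 + 70*(-107/19)) = 4234636 + (3 - 1*11449/361 - 7490/19) = 4234636 + (3 - 11449/361 - 7490/19) = 4234636 - 152676/361 = 1528550920/361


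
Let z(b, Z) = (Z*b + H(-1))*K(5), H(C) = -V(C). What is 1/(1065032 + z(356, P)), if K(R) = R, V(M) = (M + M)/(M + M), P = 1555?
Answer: 1/3832927 ≈ 2.6090e-7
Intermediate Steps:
V(M) = 1 (V(M) = (2*M)/((2*M)) = (2*M)*(1/(2*M)) = 1)
H(C) = -1 (H(C) = -1*1 = -1)
z(b, Z) = -5 + 5*Z*b (z(b, Z) = (Z*b - 1)*5 = (-1 + Z*b)*5 = -5 + 5*Z*b)
1/(1065032 + z(356, P)) = 1/(1065032 + (-5 + 5*1555*356)) = 1/(1065032 + (-5 + 2767900)) = 1/(1065032 + 2767895) = 1/3832927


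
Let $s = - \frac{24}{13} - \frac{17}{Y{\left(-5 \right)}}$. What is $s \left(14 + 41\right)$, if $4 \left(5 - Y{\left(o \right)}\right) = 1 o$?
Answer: $- \frac{16324}{65} \approx -251.14$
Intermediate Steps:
$Y{\left(o \right)} = 5 - \frac{o}{4}$ ($Y{\left(o \right)} = 5 - \frac{1 o}{4} = 5 - \frac{o}{4}$)
$s = - \frac{1484}{325}$ ($s = - \frac{24}{13} - \frac{17}{5 - - \frac{5}{4}} = \left(-24\right) \frac{1}{13} - \frac{17}{5 + \frac{5}{4}} = - \frac{24}{13} - \frac{17}{\frac{25}{4}} = - \frac{24}{13} - \frac{68}{25} = - \frac{1484}{325} \approx -4.5662$)
$s \left(14 + 41\right) = - \frac{1484 \left(14 + 41\right)}{325} = \left(- \frac{1484}{325}\right) 55 = - \frac{16324}{65}$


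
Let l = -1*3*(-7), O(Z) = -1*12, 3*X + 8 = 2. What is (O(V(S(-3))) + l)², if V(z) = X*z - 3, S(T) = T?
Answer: 81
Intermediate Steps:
X = -2 (X = -8/3 + (⅓)*2 = -8/3 + ⅔ = -2)
V(z) = -3 - 2*z (V(z) = -2*z - 3 = -3 - 2*z)
O(Z) = -12
l = 21 (l = -3*(-7) = 21)
(O(V(S(-3))) + l)² = (-12 + 21)² = 9² = 81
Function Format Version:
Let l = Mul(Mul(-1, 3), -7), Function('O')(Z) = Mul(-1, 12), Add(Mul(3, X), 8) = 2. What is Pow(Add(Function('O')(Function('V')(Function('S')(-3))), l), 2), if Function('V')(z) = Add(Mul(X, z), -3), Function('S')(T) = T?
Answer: 81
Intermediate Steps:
X = -2 (X = Add(Rational(-8, 3), Mul(Rational(1, 3), 2)) = Add(Rational(-8, 3), Rational(2, 3)) = -2)
Function('V')(z) = Add(-3, Mul(-2, z)) (Function('V')(z) = Add(Mul(-2, z), -3) = Add(-3, Mul(-2, z)))
Function('O')(Z) = -12
l = 21 (l = Mul(-3, -7) = 21)
Pow(Add(Function('O')(Function('V')(Function('S')(-3))), l), 2) = Pow(Add(-12, 21), 2) = Pow(9, 2) = 81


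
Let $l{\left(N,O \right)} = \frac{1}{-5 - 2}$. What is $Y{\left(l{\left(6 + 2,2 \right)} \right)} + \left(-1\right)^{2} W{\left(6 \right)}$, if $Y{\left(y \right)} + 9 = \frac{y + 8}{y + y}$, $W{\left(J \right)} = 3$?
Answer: $- \frac{67}{2} \approx -33.5$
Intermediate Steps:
$l{\left(N,O \right)} = - \frac{1}{7}$ ($l{\left(N,O \right)} = \frac{1}{-7} = - \frac{1}{7}$)
$Y{\left(y \right)} = -9 + \frac{8 + y}{2 y}$ ($Y{\left(y \right)} = -9 + \frac{y + 8}{y + y} = -9 + \frac{8 + y}{2 y}$)
$Y{\left(l{\left(6 + 2,2 \right)} \right)} + \left(-1\right)^{2} W{\left(6 \right)} = \left(- \frac{17}{2} + \frac{4}{- \frac{1}{7}}\right) + \left(-1\right)^{2} \cdot 3 = \left(- \frac{17}{2} + 4 \left(-7\right)\right) + 1 \cdot 3 = \left(- \frac{17}{2} - 28\right) + 3 = - \frac{73}{2} + 3 = - \frac{67}{2}$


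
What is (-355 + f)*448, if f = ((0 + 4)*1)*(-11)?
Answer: -178752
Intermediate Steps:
f = -44 (f = (4*1)*(-11) = 4*(-11) = -44)
(-355 + f)*448 = (-355 - 44)*448 = -399*448 = -178752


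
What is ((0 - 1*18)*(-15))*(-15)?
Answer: -4050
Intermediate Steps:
((0 - 1*18)*(-15))*(-15) = ((0 - 18)*(-15))*(-15) = -18*(-15)*(-15) = 270*(-15) = -4050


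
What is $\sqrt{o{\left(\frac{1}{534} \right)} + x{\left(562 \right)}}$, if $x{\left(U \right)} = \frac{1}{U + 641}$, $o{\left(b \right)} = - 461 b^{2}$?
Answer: $\frac{i \sqrt{36013409}}{214134} \approx 0.028025 i$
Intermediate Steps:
$x{\left(U \right)} = \frac{1}{641 + U}$
$\sqrt{o{\left(\frac{1}{534} \right)} + x{\left(562 \right)}} = \sqrt{- 461 \left(\frac{1}{534}\right)^{2} + \frac{1}{641 + 562}} = \sqrt{- \frac{461}{285156} + \frac{1}{1203}} = \sqrt{- \frac{89809}{114347556}} = \frac{i \sqrt{36013409}}{214134}$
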